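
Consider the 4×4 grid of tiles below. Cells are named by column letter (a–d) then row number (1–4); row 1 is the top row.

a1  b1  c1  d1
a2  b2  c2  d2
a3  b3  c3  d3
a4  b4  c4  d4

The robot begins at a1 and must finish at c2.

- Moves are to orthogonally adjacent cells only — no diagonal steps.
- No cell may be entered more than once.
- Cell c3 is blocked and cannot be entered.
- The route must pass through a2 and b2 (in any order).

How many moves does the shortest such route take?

3

Any route passes through a2 and b2 in some order between a1 and c2. Summing Manhattan distances along each leg and taking the cheapest ordering (a1 → a2 → b2 → c2) gives a lower bound of 1 + 1 + 1 = 3 moves.
A route of 3 moves achieves this: a1 → a2 → b2 → c2.
Since 3 matches the lower bound, it is optimal.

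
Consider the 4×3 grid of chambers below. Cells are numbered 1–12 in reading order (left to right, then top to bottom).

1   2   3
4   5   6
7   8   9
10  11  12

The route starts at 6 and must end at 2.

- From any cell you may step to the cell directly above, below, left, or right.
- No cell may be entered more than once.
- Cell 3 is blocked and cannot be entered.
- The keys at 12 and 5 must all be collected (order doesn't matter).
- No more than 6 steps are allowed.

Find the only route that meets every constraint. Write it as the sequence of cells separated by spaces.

The budget equals the shortest possible length, so every move has to be on a shortest route through the required cells.
Route from 6: down 2 to 12, left 1 to 11, up 3 to 2 — 6 moves in all.
Check: all required cells visited; 6 ≤ 6 moves.

6 9 12 11 8 5 2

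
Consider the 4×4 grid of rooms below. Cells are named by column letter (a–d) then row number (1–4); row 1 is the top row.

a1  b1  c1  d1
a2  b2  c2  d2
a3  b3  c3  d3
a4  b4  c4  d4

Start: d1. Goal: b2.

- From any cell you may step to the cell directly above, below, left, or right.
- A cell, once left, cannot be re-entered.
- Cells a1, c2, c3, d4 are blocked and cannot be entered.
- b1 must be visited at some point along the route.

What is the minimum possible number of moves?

Any route passes through b1 somewhere between d1 and b2. Summing Manhattan distances along the two legs (d1 → b1 → b2) gives a lower bound of 2 + 1 = 3 moves.
A route of 3 moves achieves this: d1 → c1 → b1 → b2.
Since 3 matches the lower bound, it is optimal.

3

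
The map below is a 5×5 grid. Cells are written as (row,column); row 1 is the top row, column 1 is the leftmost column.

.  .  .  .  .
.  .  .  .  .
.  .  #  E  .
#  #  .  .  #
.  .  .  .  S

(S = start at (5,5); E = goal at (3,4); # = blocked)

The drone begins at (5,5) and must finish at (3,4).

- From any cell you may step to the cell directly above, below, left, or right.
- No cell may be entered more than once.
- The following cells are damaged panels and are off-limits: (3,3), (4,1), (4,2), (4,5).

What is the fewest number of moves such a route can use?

3

The Manhattan distance from (5,5) to (3,4) is |5−3| + |5−4| = 3, so at least 3 moves are needed.
A route of 3 moves achieves this: (5,5) → (5,4) → (4,4) → (3,4).
Since 3 matches the lower bound, it is optimal.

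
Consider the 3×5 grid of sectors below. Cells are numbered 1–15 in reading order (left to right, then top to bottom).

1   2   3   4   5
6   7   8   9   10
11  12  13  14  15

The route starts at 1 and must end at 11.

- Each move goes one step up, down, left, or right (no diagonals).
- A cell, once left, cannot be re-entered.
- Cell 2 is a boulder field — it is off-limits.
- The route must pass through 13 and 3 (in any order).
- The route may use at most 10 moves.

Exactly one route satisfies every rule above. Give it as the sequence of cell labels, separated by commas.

1, 6, 7, 8, 3, 4, 9, 14, 13, 12, 11

The budget equals the shortest possible length, so every move has to be on a shortest route through the required cells.
Route from 1: down to 6, 2× right (reaching 8), up to 3, right to 4, 2× down (reaching 14), 3× left (reaching 11) — 10 moves in all.
Check: all required cells visited; 10 ≤ 10 moves.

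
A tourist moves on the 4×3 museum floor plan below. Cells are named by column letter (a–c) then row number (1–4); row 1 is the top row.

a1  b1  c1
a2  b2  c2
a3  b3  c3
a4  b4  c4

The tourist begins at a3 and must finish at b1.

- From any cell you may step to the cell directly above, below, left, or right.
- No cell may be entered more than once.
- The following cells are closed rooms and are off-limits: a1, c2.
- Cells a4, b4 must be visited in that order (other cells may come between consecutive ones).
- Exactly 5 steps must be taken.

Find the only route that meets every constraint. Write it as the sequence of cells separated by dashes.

a3 - a4 - b4 - b3 - b2 - b1

The waypoints must appear in the order a4, b4, with no cell reused.
Route from a3: down to a4, right to b4, 3× up (reaching b1) — 5 moves in all.
Check: order respected (a4 at step 1, b4 at step 2); 5 moves as required.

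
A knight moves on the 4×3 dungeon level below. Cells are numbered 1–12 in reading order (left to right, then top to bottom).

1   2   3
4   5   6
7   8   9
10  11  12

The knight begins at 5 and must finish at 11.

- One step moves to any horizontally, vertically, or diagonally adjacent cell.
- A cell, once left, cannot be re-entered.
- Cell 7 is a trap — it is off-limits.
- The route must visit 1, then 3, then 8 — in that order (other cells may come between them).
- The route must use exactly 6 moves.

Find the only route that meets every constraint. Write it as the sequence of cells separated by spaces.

5 1 2 3 6 8 11

The waypoints must appear in the order 1, 3, 8, with no cell reused.
Route from 5: up-left 1 to 1, right 2 to 3, down 1 to 6, down-left 1 to 8, down 1 to 11 — 6 moves in all.
Check: order respected (1 at step 1, 3 at step 3, 8 at step 5); 6 moves as required.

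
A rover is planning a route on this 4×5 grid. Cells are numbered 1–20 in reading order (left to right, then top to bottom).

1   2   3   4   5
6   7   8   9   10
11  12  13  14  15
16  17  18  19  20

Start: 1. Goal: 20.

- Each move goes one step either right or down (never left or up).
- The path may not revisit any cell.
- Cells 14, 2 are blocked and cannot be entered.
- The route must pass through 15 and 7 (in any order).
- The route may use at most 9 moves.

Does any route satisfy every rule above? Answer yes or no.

yes

One route that works: 1 → 6 → 7 → 8 → 9 → 10 → 15 → 20.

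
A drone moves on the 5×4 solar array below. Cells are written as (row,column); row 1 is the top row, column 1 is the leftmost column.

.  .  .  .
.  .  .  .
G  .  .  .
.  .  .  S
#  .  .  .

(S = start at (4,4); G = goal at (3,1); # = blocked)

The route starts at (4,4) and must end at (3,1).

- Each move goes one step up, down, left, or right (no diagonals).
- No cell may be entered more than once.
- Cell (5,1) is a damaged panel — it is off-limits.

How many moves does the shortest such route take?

4

The Manhattan distance from (4,4) to (3,1) is |4−3| + |4−1| = 4, so at least 4 moves are needed.
A route of 4 moves achieves this: (4,4) → (3,4) → (3,3) → (3,2) → (3,1).
Since 4 matches the lower bound, it is optimal.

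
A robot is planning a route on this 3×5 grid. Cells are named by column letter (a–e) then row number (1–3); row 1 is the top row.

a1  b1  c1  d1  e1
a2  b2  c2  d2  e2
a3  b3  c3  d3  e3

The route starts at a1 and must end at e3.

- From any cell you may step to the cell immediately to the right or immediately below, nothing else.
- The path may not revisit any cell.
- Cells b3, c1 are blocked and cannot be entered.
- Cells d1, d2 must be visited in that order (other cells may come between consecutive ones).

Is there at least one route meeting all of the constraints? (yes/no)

no

Every right/down route from a1 to d1 runs into a blocked cell, so that leg cannot be completed.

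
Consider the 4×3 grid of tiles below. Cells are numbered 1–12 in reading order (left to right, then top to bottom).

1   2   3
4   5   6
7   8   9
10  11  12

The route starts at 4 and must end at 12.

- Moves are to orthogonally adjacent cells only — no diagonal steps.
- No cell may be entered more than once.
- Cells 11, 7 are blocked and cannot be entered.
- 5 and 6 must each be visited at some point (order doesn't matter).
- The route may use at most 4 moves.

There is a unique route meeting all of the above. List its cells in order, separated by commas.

4, 5, 6, 9, 12

Any route must reach 5 and 6 and still end at 12 within 4 moves, so the order of the required stops is forced.
Route from 4: right 2 to 6, down 2 to 12 — 4 moves in all.
Check: all required cells visited; 4 ≤ 4 moves.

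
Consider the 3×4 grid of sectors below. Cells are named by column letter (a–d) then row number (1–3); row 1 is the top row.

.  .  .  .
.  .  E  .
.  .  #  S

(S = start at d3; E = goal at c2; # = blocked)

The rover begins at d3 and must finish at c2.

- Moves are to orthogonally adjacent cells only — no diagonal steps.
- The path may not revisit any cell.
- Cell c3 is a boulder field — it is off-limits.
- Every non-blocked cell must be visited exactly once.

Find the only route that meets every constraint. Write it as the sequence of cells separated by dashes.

Need to visit all 11 open cells exactly once, starting at d3 and ending at c2.
Cell a3 has only two open neighbours (a2 and b3), so the path must pass straight through it: one of those is the cell it's entered from and the other is where it exits.
Route from d3: 2× up (reaching d1), 3× left (reaching a1), 2× down (reaching a3), right to b3, up to b2, right to c2 — 10 moves in all.
Check: all 11 open cells covered.

d3 - d2 - d1 - c1 - b1 - a1 - a2 - a3 - b3 - b2 - c2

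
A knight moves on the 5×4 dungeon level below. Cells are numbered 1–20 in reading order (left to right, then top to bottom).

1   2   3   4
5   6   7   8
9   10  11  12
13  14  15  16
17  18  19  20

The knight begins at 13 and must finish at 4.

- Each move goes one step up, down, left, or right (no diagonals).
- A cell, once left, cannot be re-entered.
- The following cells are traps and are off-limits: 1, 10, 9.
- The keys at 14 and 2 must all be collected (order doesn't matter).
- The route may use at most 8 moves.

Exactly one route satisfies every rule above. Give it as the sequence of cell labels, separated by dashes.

The budget equals the shortest possible length, so every move has to be on a shortest route through the required cells.
Route from 13: 2× right (reaching 15), 2× up (reaching 7), left to 6, up to 2, 2× right (reaching 4) — 8 moves in all.
Check: all required cells visited; 8 ≤ 8 moves.

13 - 14 - 15 - 11 - 7 - 6 - 2 - 3 - 4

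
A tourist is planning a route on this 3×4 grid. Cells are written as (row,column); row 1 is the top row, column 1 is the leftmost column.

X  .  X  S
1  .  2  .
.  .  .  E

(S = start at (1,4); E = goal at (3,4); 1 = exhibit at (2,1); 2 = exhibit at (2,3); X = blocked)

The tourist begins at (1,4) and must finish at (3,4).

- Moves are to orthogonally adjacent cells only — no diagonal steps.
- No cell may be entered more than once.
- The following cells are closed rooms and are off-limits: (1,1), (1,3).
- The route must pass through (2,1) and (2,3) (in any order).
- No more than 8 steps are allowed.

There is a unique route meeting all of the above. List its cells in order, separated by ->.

The budget equals the shortest possible length, so every move has to be on a shortest route through the required cells.
Route from (1,4): down to (2,4), 3× left (reaching (2,1)), down to (3,1), 3× right (reaching (3,4)) — 8 moves in all.
Check: all required cells visited; 8 ≤ 8 moves.

(1,4) -> (2,4) -> (2,3) -> (2,2) -> (2,1) -> (3,1) -> (3,2) -> (3,3) -> (3,4)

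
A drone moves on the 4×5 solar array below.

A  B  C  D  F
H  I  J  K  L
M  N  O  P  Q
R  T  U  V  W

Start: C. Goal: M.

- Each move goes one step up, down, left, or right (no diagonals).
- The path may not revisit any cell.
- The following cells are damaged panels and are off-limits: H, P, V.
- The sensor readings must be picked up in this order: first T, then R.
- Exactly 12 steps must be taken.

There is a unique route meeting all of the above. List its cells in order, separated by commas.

The waypoints must appear in the order T, R, with no cell reused.
Route from C: 2× right (reaching F), down to L, 3× left (reaching I), down to N, right to O, down to U, 2× left (reaching R), up to M — 12 moves in all.
Check: order respected (T at step 10, R at step 11); 12 moves as required.

C, D, F, L, K, J, I, N, O, U, T, R, M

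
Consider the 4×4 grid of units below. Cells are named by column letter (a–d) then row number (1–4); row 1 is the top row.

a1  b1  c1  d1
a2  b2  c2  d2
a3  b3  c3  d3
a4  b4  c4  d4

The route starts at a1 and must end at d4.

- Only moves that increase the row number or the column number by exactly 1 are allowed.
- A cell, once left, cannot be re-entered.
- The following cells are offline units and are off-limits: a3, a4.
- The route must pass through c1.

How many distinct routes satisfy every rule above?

A right/down-only route from a1 to d4 makes exactly 3 down-moves and 3 right-moves in some order.
With no other constraints that would be C(6,3) = 20 routes.
Split at c1 and multiply the segment counts (each segment already excludes blocked cells): a1→c1: 1; c1→d4: 4; product = 4.
That gives 4 routes.

4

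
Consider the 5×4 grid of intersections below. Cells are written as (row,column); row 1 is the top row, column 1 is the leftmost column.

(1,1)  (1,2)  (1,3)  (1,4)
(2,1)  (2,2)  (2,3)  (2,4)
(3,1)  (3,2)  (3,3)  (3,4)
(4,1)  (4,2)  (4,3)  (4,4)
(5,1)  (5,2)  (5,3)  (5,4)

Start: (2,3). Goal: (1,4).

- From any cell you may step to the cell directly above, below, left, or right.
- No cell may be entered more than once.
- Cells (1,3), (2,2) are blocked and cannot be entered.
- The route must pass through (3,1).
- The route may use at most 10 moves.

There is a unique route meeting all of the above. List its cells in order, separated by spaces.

(2,3) (3,3) (3,2) (3,1) (4,1) (4,2) (4,3) (4,4) (3,4) (2,4) (1,4)

The budget equals the shortest possible length, so every move has to be on a shortest route through the required cells.
Route from (2,3): down 1 to (3,3), left 2 to (3,1), down 1 to (4,1), right 3 to (4,4), up 3 to (1,4) — 10 moves in all.
Check: all required cells visited; 10 ≤ 10 moves.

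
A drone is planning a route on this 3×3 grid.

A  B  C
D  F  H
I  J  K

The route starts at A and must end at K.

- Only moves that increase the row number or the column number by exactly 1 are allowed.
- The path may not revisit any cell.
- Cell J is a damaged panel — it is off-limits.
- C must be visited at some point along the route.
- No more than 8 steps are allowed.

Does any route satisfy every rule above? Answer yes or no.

One route that works: A → B → C → H → K.

yes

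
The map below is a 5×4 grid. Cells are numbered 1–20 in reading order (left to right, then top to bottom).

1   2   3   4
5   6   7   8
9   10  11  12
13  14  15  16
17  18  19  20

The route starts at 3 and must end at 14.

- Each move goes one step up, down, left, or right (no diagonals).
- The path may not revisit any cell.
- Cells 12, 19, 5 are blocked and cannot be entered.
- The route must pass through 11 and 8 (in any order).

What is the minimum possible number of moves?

6

Any route passes through 11 and 8 in some order between 3 and 14. Summing Manhattan distances along each leg and taking the cheapest ordering (3 → 8 → 11 → 14) gives a lower bound of 2 + 2 + 2 = 6 moves.
A route of 6 moves achieves this: 3 → 4 → 8 → 7 → 11 → 15 → 14.
Since 6 matches the lower bound, it is optimal.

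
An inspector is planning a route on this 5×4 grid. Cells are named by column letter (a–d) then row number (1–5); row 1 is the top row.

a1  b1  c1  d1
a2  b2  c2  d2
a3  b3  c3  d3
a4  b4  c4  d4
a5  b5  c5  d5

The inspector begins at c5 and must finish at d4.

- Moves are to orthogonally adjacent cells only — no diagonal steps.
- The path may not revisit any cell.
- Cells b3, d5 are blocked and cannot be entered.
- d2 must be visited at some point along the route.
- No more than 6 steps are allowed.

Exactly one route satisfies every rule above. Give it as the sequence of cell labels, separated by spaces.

c5 c4 c3 c2 d2 d3 d4

Any route must reach d2 and still end at d4 within 6 moves, so the order of the required stops is forced.
Route from c5: 3× up (reaching c2), right to d2, 2× down (reaching d4) — 6 moves in all.
Check: all required cells visited; 6 ≤ 6 moves.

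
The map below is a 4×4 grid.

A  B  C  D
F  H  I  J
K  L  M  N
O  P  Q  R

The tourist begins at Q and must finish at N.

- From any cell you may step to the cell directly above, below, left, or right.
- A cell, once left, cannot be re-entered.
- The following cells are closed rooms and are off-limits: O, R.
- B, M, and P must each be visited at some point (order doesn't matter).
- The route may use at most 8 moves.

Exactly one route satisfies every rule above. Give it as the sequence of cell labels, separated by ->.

The 8-move cap with required stops at B, M, P leaves no slack for detours.
Route from Q: left 1 to P, up 3 to B, right 1 to C, down 2 to M, right 1 to N — 8 moves in all.
Check: all required cells visited; 8 ≤ 8 moves.

Q -> P -> L -> H -> B -> C -> I -> M -> N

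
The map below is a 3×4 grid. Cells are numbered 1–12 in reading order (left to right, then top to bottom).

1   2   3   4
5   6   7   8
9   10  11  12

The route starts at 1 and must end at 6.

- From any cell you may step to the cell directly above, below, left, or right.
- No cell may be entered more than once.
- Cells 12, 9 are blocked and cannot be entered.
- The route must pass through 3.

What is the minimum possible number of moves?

4

Any route passes through 3 somewhere between 1 and 6. Summing Manhattan distances along the two legs (1 → 3 → 6) gives a lower bound of 2 + 2 = 4 moves.
A route of 4 moves achieves this: 1 → 2 → 3 → 7 → 6.
Since 4 matches the lower bound, it is optimal.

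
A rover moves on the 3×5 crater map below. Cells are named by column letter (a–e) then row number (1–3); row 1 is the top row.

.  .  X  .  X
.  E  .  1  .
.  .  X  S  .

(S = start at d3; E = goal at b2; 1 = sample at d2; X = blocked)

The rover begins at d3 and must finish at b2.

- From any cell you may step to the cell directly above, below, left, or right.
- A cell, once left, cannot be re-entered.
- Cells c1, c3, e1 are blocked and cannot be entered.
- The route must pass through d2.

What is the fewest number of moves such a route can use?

Any route passes through d2 somewhere between d3 and b2. Summing Manhattan distances along the two legs (d3 → d2 → b2) gives a lower bound of 1 + 2 = 3 moves.
A route of 3 moves achieves this: d3 → d2 → c2 → b2.
Since 3 matches the lower bound, it is optimal.

3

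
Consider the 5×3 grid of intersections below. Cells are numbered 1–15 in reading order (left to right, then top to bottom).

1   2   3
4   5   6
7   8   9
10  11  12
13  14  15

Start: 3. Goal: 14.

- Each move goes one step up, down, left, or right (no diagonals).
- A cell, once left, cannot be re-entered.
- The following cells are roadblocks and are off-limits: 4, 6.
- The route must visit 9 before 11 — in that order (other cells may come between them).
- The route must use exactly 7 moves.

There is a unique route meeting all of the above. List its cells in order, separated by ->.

3 -> 2 -> 5 -> 8 -> 9 -> 12 -> 11 -> 14

The waypoints must appear in the order 9, 11, with no cell reused.
Route from 3: left 1 to 2, down 2 to 8, right 1 to 9, down 1 to 12, left 1 to 11, down 1 to 14 — 7 moves in all.
Check: order respected (9 at step 4, 11 at step 6); 7 moves as required.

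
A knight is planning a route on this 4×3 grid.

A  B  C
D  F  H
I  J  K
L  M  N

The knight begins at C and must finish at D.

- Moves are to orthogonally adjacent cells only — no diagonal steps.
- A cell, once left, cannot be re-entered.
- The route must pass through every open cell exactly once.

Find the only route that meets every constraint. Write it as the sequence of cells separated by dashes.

Need to visit all 12 open cells exactly once, starting at C and ending at D.
Cell A has only two open neighbours (D and B), so the path must pass straight through it: one of those is the cell it's entered from and the other is where it exits.
Route from C: down 3 to N, left 2 to L, up 1 to I, right 1 to J, up 2 to B, left 1 to A, down 1 to D — 11 moves in all.
Check: all 12 open cells covered.

C - H - K - N - M - L - I - J - F - B - A - D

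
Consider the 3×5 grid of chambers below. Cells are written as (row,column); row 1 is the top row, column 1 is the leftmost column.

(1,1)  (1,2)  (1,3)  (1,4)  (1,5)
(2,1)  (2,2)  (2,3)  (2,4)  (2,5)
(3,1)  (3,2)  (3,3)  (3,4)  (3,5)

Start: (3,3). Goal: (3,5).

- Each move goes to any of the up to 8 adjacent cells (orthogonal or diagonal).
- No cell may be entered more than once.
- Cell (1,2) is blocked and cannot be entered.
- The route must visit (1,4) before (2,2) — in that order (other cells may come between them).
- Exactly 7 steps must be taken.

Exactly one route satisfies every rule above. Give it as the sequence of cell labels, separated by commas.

(3,3), (2,4), (1,4), (1,3), (2,2), (2,3), (3,4), (3,5)

The waypoints must appear in the order (1,4), (2,2), with no cell reused.
Route from (3,3): up-right to (2,4), up to (1,4), left to (1,3), down-left to (2,2), right to (2,3), down-right to (3,4), right to (3,5) — 7 moves in all.
Check: order respected ((1,4) at step 2, (2,2) at step 4); 7 moves as required.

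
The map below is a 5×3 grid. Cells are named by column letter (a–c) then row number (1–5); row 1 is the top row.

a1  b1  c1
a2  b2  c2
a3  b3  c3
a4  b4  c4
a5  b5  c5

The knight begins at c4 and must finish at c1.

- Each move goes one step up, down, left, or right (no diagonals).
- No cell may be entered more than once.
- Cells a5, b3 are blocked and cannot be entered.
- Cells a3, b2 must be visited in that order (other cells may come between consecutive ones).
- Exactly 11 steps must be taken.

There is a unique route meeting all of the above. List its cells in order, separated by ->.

c4 -> c5 -> b5 -> b4 -> a4 -> a3 -> a2 -> a1 -> b1 -> b2 -> c2 -> c1

The waypoints must appear in the order a3, b2, with no cell reused.
Route from c4: down 1 to c5, left 1 to b5, up 1 to b4, left 1 to a4, up 3 to a1, right 1 to b1, down 1 to b2, right 1 to c2, up 1 to c1 — 11 moves in all.
Check: order respected (a3 at step 5, b2 at step 9); 11 moves as required.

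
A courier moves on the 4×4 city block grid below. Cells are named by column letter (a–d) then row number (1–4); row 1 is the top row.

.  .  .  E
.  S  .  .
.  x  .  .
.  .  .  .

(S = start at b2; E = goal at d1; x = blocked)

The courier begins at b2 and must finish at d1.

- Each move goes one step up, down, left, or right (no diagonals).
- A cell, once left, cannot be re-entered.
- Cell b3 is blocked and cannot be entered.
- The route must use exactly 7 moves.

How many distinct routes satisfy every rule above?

3

Need simple routes of exactly 7 moves from b2 to d1 (Manhattan distance 3, so 2 moves are spent on a detour and 2 undoing it).
Enumerating: b2 b1 c1 c2 c3 d3 d2 d1 | b2 a2 a1 b1 c1 c2 d2 d1 | b2 c2 c3 c4 d4 d3 d2 d1.
That gives 3 routes.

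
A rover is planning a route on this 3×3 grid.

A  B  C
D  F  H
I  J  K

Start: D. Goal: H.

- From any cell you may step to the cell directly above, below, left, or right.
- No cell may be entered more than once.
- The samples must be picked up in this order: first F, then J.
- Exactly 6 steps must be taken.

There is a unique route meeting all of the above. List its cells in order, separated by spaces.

The waypoints must appear in the order F, J, with no cell reused.
Route from D: up 1 to A, right 1 to B, down 2 to J, right 1 to K, up 1 to H — 6 moves in all.
Check: order respected (F at step 3, J at step 4); 6 moves as required.

D A B F J K H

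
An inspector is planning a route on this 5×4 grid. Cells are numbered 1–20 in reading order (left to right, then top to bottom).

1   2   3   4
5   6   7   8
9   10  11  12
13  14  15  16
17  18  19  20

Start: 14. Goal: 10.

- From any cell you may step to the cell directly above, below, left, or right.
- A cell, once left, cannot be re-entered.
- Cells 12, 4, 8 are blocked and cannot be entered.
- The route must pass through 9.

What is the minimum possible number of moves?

Any route passes through 9 somewhere between 14 and 10. Summing Manhattan distances along the two legs (14 → 9 → 10) gives a lower bound of 2 + 1 = 3 moves.
A route of 3 moves achieves this: 14 → 13 → 9 → 10.
Since 3 matches the lower bound, it is optimal.

3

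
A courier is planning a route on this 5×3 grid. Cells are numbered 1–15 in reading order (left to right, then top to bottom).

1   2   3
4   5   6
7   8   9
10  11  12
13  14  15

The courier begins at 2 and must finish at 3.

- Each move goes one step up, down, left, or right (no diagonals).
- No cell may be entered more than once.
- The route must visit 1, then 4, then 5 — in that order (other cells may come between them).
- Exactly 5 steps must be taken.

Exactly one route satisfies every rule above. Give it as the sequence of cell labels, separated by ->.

2 -> 1 -> 4 -> 5 -> 6 -> 3

The waypoints must appear in the order 1, 4, 5, with no cell reused.
Route from 2: left to 1, down to 4, 2× right (reaching 6), up to 3 — 5 moves in all.
Check: order respected (1 at step 1, 4 at step 2, 5 at step 3); 5 moves as required.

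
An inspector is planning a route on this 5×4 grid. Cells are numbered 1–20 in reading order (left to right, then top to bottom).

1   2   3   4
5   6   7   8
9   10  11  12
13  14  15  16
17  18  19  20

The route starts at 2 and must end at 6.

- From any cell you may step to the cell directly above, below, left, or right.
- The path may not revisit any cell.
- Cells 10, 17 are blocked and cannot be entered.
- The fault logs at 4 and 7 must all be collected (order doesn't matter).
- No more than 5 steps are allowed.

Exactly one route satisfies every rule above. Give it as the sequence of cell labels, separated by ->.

2 -> 3 -> 4 -> 8 -> 7 -> 6

The budget equals the shortest possible length, so every move has to be on a shortest route through the required cells.
Route from 2: 2× right (reaching 4), down to 8, 2× left (reaching 6) — 5 moves in all.
Check: all required cells visited; 5 ≤ 5 moves.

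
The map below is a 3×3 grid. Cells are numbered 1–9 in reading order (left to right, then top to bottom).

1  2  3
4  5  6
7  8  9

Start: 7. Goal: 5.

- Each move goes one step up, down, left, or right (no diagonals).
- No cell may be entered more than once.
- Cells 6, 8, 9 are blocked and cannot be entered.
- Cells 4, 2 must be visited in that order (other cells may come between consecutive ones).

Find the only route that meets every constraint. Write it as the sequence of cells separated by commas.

The waypoints must appear in the order 4, 2, with no cell reused.
Route from 7: up 2 to 1, right 1 to 2, down 1 to 5 — 4 moves in all.
Check: order respected (4 at step 1, 2 at step 3).

7, 4, 1, 2, 5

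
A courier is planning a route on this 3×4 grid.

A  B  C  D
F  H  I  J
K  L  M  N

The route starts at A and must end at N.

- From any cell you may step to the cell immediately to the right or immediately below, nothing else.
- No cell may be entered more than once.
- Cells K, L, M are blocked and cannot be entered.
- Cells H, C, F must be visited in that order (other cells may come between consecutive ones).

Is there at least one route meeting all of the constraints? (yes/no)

C lies above H, so going from H to C would need an upward move — but moves only go right/down, so H cannot be visited before C.

no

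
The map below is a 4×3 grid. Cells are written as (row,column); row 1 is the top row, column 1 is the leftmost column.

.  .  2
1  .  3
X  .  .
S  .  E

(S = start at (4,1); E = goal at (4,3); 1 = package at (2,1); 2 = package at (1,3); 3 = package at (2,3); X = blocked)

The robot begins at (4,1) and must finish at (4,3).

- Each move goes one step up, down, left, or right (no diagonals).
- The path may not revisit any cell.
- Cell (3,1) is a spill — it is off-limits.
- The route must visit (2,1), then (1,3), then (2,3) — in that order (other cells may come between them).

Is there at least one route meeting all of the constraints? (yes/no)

One route that works: (4,1) → (4,2) → (3,2) → (2,2) → (2,1) → (1,1) → (1,2) → (1,3) → (2,3) → (3,3) → (4,3).

yes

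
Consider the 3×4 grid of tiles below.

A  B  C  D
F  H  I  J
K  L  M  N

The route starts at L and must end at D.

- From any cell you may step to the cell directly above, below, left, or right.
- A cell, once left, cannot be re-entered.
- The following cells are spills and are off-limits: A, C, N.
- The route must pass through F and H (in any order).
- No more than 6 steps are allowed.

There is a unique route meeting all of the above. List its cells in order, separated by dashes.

L - K - F - H - I - J - D

The 6-move cap with required stops at F, H leaves no slack for detours.
Route from L: left 1 to K, up 1 to F, right 3 to J, up 1 to D — 6 moves in all.
Check: all required cells visited; 6 ≤ 6 moves.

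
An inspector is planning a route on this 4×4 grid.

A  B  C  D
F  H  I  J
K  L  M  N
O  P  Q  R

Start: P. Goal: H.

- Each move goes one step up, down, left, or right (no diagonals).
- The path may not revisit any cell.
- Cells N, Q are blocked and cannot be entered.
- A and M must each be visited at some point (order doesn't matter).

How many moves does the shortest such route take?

Any route passes through A and M in some order between P and H. Summing Manhattan distances along each leg and taking the cheapest ordering (P → M → A → H) gives a lower bound of 2 + 4 + 2 = 8 moves.
A route of 8 moves achieves this: P → L → M → I → C → B → A → F → H.
Since 8 matches the lower bound, it is optimal.

8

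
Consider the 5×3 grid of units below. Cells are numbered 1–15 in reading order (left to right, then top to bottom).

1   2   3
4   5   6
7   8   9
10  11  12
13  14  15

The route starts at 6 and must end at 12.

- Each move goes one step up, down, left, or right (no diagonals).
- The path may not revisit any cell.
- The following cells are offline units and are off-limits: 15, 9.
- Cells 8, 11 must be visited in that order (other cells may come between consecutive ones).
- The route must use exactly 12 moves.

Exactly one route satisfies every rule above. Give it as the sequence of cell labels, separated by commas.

The waypoints must appear in the order 8, 11, with no cell reused.
Route from 6: up to 3, 2× left (reaching 1), down to 4, right to 5, down to 8, left to 7, 2× down (reaching 13), right to 14, up to 11, right to 12 — 12 moves in all.
Check: order respected (8 at step 6, 11 at step 11); 12 moves as required.

6, 3, 2, 1, 4, 5, 8, 7, 10, 13, 14, 11, 12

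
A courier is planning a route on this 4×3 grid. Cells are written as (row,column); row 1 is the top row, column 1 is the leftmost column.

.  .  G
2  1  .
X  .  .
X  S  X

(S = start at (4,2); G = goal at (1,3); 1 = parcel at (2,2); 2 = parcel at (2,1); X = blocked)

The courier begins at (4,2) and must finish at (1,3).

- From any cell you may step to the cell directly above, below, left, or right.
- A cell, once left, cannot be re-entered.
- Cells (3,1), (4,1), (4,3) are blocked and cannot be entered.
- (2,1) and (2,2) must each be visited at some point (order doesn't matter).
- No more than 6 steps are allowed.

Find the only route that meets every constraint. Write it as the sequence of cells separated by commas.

(4,2), (3,2), (2,2), (2,1), (1,1), (1,2), (1,3)

The 6-move cap with required stops at (2,1), (2,2) leaves no slack for detours.
Route from (4,2): up 2 to (2,2), left 1 to (2,1), up 1 to (1,1), right 2 to (1,3) — 6 moves in all.
Check: all required cells visited; 6 ≤ 6 moves.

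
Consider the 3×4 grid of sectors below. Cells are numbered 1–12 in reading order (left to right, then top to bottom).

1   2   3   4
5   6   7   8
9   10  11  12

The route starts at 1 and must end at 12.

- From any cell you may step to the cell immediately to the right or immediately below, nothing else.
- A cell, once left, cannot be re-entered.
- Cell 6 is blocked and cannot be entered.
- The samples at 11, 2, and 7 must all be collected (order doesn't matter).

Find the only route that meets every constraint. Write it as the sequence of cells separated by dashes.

1 - 2 - 3 - 7 - 11 - 12

Moves only go right or down, so the column and row indices never decrease.
Route from 1: right 2 to 3, down 2 to 11, right 1 to 12 — 5 moves in all.
Check: all required cells visited.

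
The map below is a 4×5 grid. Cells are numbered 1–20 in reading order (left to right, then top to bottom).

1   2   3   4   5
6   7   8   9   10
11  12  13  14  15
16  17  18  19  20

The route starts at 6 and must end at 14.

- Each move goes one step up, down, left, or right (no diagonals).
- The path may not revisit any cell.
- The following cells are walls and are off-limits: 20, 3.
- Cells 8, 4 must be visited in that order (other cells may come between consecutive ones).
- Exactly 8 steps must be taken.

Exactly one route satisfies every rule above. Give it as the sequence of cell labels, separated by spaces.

6 7 8 9 4 5 10 15 14

The waypoints must appear in the order 8, 4, with no cell reused.
Route from 6: 3× right (reaching 9), up to 4, right to 5, 2× down (reaching 15), left to 14 — 8 moves in all.
Check: order respected (8 at step 2, 4 at step 4); 8 moves as required.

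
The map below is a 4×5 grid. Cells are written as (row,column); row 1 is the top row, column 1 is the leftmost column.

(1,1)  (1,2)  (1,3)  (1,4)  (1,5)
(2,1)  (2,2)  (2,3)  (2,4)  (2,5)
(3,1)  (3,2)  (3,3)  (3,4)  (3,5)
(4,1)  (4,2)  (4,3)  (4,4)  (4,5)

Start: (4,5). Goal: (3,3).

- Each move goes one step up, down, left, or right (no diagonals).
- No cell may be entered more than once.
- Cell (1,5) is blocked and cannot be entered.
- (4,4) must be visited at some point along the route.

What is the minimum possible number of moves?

3

Any route passes through (4,4) somewhere between (4,5) and (3,3). Summing Manhattan distances along the two legs ((4,5) → (4,4) → (3,3)) gives a lower bound of 1 + 2 = 3 moves.
A route of 3 moves achieves this: (4,5) → (4,4) → (3,4) → (3,3).
Since 3 matches the lower bound, it is optimal.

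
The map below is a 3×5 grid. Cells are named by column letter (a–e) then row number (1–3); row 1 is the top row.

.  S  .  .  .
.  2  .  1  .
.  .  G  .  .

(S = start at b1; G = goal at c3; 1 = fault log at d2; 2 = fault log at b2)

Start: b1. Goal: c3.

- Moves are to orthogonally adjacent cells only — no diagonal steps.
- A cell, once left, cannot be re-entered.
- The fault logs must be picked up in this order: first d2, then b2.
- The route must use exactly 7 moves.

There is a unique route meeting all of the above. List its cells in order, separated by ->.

The waypoints must appear in the order d2, b2, with no cell reused.
Route from b1: 2× right (reaching d1), down to d2, 2× left (reaching b2), down to b3, right to c3 — 7 moves in all.
Check: order respected (1 at step 3, 2 at step 5); 7 moves as required.

b1 -> c1 -> d1 -> d2 -> c2 -> b2 -> b3 -> c3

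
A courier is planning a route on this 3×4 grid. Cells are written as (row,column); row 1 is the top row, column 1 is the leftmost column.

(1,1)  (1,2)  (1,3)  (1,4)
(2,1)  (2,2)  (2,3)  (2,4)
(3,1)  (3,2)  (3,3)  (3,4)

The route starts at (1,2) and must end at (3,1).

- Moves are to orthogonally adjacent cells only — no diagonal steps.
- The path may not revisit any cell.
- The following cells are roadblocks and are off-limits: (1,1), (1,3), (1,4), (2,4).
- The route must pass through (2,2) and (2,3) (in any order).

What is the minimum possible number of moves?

5

Any route passes through (2,2) and (2,3) in some order between (1,2) and (3,1). Summing Manhattan distances along each leg and taking the cheapest ordering ((1,2) → (2,3) → (2,2) → (3,1)) gives a lower bound of 2 + 1 + 2 = 5 moves.
A route of 5 moves achieves this: (1,2) → (2,2) → (2,3) → (3,3) → (3,2) → (3,1).
Since 5 matches the lower bound, it is optimal.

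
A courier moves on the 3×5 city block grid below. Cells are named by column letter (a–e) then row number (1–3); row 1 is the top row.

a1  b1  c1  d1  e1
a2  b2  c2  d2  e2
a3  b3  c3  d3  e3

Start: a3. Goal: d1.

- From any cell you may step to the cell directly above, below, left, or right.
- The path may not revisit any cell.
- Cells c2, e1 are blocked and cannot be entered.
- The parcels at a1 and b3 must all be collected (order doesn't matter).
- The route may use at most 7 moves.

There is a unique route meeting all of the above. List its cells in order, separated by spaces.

Any route must reach a1 and b3 and still end at d1 within 7 moves, so the order of the required stops is forced.
Route from a3: right 1 to b3, up 1 to b2, left 1 to a2, up 1 to a1, right 3 to d1 — 7 moves in all.
Check: all required cells visited; 7 ≤ 7 moves.

a3 b3 b2 a2 a1 b1 c1 d1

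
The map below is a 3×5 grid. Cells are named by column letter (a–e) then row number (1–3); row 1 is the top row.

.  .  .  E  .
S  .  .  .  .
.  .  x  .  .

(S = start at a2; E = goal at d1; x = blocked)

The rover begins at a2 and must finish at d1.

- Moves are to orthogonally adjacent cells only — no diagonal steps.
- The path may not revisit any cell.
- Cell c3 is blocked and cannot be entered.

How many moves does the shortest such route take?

The Manhattan distance from a2 to d1 is |2−1| + |1−4| = 4, so at least 4 moves are needed.
A route of 4 moves achieves this: a2 → a1 → b1 → c1 → d1.
Since 4 matches the lower bound, it is optimal.

4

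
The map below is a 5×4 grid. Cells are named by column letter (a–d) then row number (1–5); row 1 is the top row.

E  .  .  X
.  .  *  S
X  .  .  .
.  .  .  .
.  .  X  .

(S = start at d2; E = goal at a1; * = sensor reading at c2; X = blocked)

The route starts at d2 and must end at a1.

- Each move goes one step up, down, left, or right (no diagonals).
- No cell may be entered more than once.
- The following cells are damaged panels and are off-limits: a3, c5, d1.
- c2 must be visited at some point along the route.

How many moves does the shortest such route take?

4

Any route passes through c2 somewhere between d2 and a1. Summing Manhattan distances along the two legs (d2 → c2 → a1) gives a lower bound of 1 + 3 = 4 moves.
A route of 4 moves achieves this: d2 → c2 → c1 → b1 → a1.
Since 4 matches the lower bound, it is optimal.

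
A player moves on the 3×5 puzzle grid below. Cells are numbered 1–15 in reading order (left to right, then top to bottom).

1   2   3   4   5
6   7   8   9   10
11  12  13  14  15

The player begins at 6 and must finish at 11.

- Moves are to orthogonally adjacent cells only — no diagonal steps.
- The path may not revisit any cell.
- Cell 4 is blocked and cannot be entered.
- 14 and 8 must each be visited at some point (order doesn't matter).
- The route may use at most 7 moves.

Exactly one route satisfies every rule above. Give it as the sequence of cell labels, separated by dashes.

The 7-move cap with required stops at 14, 8 leaves no slack for detours.
Route from 6: right 3 to 9, down 1 to 14, left 3 to 11 — 7 moves in all.
Check: all required cells visited; 7 ≤ 7 moves.

6 - 7 - 8 - 9 - 14 - 13 - 12 - 11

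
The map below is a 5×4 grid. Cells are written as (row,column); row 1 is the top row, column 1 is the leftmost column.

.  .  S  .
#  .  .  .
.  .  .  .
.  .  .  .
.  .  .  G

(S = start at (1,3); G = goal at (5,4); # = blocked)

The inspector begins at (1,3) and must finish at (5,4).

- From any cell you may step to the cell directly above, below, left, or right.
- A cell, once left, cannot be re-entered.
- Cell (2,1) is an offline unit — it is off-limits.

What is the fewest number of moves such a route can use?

The Manhattan distance from (1,3) to (5,4) is |1−5| + |3−4| = 5, so at least 5 moves are needed.
A route of 5 moves achieves this: (1,3) → (2,3) → (3,3) → (4,3) → (5,3) → (5,4).
Since 5 matches the lower bound, it is optimal.

5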